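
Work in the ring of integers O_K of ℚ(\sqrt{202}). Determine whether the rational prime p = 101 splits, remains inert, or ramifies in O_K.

Since 202 ≢ 1 mod 4, the ring of integers is ℤ[√202] with discriminant 4·202 = 808.
Ramification test: 101 | 808. The prime 101 ramifies in K.

ramified — (101) = 𝔭²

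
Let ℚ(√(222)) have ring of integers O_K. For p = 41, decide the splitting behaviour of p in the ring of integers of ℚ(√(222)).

d = 222 ≡ 2 (mod 4), so O_K = ℤ[√222] and disc(K) = 4d = 888.
41 ∤ 888, so 41 is unramified.
(222/41) = 17^20 mod 41 = 40, giving Legendre symbol -1.
(222/41) = -1, so 41 is inert.

41 remains inert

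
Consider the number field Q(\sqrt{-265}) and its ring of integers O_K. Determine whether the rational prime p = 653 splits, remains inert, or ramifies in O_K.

Since -265 ≢ 1 mod 4, the ring of integers is ℤ[√-265] with discriminant 4·(-265) = -1060.
Since gcd(653, -1060) = 1 the prime 653 does not ramify.
Compute (-265/653) via Euler: 388^((653-1)/2) mod 653 = 652, so (-265/653) = -1.
(-265/653) = -1, so 653 is inert.

653 remains inert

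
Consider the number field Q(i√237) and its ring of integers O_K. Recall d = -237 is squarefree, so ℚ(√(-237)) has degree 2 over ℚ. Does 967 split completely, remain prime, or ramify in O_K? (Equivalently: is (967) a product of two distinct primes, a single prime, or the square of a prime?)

inert — (967) stays prime in O_K

-237 mod 4 = 3, hence disc K = 4·(-237) = -948 and O_K = ℤ[√-237].
967 ∤ -948, so 967 is unramified.
Compute (-237/967) via Euler: 730^((967-1)/2) mod 967 = 966, so (-237/967) = -1.
d is a non-residue mod p, hence 967 remains inert in O_K.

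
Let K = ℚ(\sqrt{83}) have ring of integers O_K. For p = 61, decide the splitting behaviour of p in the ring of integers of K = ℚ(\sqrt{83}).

Since 83 ≢ 1 mod 4, the ring of integers is ℤ[√83] with discriminant 4·83 = 332.
61 ∤ 332, so 61 is unramified.
Compute (83/61) via Euler: 22^((61-1)/2) mod 61 = 1, so (83/61) = 1.
Legendre symbol 1 ⇒ 61 is split.

splits completely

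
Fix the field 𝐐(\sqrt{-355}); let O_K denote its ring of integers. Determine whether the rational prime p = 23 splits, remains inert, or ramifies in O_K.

Since -355 ≡ 1 mod 4, the ring of integers is ℤ[(1+√-355)/2] with discriminant -355.
Since gcd(23, -355) = 1 the prime 23 does not ramify.
(-355/23) = 13^11 mod 23 = 1, giving Legendre symbol 1.
Legendre symbol 1 ⇒ 23 is split.

split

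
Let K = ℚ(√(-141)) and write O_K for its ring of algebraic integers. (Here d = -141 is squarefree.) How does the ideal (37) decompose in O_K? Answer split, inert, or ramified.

p splits

d = -141 ≡ 3 (mod 4), so O_K = ℤ[√-141] and disc(K) = 4d = -564.
Since gcd(37, -564) = 1 the prime 37 does not ramify.
Legendre symbol by Euler's criterion: (-141/37) ≡ (-141)^18 ≡ 1 (mod 37), i.e. (-141/37) = 1.
d is a quadratic residue mod p, hence 37 splits in O_K.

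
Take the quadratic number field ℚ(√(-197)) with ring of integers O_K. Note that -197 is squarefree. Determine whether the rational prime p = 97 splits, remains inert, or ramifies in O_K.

d = -197 ≡ 3 (mod 4), so O_K = ℤ[√-197] and disc(K) = 4d = -788.
Since gcd(97, -788) = 1 the prime 97 does not ramify.
Euler's criterion: (-197)^48 mod 97 = 1. Thus (-197|97) = 1.
Legendre symbol 1 ⇒ 97 is split.

splits completely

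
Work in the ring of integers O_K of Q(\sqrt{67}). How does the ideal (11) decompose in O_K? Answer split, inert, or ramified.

67 mod 4 = 3, hence disc K = 4·67 = 268 and O_K = ℤ[√67].
Since gcd(11, 268) = 1 the prime 11 does not ramify.
(67/11) = 1^5 mod 11 = 1, giving Legendre symbol 1.
d is a quadratic residue mod p, hence 11 splits in O_K.

split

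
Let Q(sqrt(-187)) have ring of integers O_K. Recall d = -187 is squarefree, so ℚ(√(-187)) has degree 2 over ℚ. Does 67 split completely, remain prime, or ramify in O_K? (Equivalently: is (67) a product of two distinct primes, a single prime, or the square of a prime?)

splits completely

Since -187 ≡ 1 mod 4, the ring of integers is ℤ[(1+√-187)/2] with discriminant -187.
67 ∤ -187, so 67 is unramified.
Euler's criterion: (-187)^33 mod 67 = 1. Thus (-187|67) = 1.
(-187/67) = 1, so 67 splits.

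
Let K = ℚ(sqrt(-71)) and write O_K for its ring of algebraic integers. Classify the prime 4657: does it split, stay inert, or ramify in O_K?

remains prime (inert)

-71 mod 4 = 1, hence disc K = -71 and O_K = ℤ[(1+√-71)/2].
4657 ∤ -71, so 4657 is unramified.
(-71/4657) = 4586^2328 mod 4657 = 4656, giving Legendre symbol -1.
Legendre symbol -1 ⇒ 4657 is inert.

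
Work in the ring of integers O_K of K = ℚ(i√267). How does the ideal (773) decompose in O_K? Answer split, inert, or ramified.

splits completely

Since -267 ≡ 1 mod 4, the ring of integers is ℤ[(1+√-267)/2] with discriminant -267.
disc(K) = -267 is not divisible by 773; 773 is unramified.
(-267/773) = 506^386 mod 773 = 1, giving Legendre symbol 1.
d is a quadratic residue mod p, hence 773 splits in O_K.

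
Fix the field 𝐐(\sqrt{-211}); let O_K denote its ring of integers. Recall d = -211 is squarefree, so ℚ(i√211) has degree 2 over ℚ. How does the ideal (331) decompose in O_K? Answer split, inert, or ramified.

splits completely

-211 mod 4 = 1, hence disc K = -211 and O_K = ℤ[(1+√-211)/2].
Since gcd(331, -211) = 1 the prime 331 does not ramify.
Compute (-211/331) via Euler: 120^((331-1)/2) mod 331 = 1, so (-211/331) = 1.
d is a quadratic residue mod p, hence 331 splits in O_K.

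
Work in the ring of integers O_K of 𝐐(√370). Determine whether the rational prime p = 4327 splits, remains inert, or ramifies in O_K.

Since 370 ≢ 1 mod 4, the ring of integers is ℤ[√370] with discriminant 4·370 = 1480.
disc(K) = 1480 is not divisible by 4327; 4327 is unramified.
Compute (370/4327) via Euler: 370^((4327-1)/2) mod 4327 = 1, so (370/4327) = 1.
Legendre symbol 1 ⇒ 4327 is split.

p splits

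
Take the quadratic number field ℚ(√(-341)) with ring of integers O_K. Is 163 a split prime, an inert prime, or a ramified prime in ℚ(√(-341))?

d = -341 ≡ 3 (mod 4), so O_K = ℤ[√-341] and disc(K) = 4d = -1364.
163 ∤ -1364, so 163 is unramified.
(-341/163) = 148^81 mod 163 = 162, giving Legendre symbol -1.
Legendre symbol -1 ⇒ 163 is inert.

p is inert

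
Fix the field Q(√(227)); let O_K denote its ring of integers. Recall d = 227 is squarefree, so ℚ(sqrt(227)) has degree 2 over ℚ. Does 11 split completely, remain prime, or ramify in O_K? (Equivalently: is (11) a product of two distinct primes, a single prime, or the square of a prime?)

Since 227 ≢ 1 mod 4, the ring of integers is ℤ[√227] with discriminant 4·227 = 908.
disc(K) = 908 is not divisible by 11; 11 is unramified.
Compute (227/11) via Euler: 7^((11-1)/2) mod 11 = 10, so (227/11) = -1.
Legendre symbol -1 ⇒ 11 is inert.

remains prime (inert)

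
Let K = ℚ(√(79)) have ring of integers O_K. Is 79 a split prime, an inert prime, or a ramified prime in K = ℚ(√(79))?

79 is ramified

d = 79 ≡ 3 (mod 4), so O_K = ℤ[√79] and disc(K) = 4d = 316.
Ramification test: 79 | 316. The prime 79 ramifies in K.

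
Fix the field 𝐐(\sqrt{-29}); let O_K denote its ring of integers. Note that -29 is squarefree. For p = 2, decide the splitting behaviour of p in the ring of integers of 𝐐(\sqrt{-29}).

Since -29 ≢ 1 mod 4, the ring of integers is ℤ[√-29] with discriminant 4·(-29) = -116.
disc(K) = -116 = 2·(-58), so p = 2 is ramified.

2 is ramified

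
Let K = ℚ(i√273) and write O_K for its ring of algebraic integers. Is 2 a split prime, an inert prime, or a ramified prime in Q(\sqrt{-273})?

ramified

d = -273 ≡ 3 (mod 4), so O_K = ℤ[√-273] and disc(K) = 4d = -1092.
2 divides disc(K) = -1092, so 2 ramifies.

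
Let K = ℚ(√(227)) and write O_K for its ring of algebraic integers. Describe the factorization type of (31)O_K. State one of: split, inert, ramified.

31 splits in O_K

Since 227 ≢ 1 mod 4, the ring of integers is ℤ[√227] with discriminant 4·227 = 908.
disc(K) = 908 is not divisible by 31; 31 is unramified.
(227/31) = 10^15 mod 31 = 1, giving Legendre symbol 1.
Legendre symbol 1 ⇒ 31 is split.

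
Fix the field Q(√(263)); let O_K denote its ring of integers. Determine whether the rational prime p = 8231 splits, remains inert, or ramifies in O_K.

Since 263 ≢ 1 mod 4, the ring of integers is ℤ[√263] with discriminant 4·263 = 1052.
disc(K) = 1052 is not divisible by 8231; 8231 is unramified.
(263/8231) = 263^4115 mod 8231 = 8230, giving Legendre symbol -1.
d is a non-residue mod p, hence 8231 remains inert in O_K.

inert — (8231) stays prime in O_K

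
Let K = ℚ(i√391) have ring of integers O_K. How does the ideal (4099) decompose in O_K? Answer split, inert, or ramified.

inert — (4099) stays prime in O_K

-391 mod 4 = 1, hence disc K = -391 and O_K = ℤ[(1+√-391)/2].
Since gcd(4099, -391) = 1 the prime 4099 does not ramify.
Legendre symbol by Euler's criterion: (-391/4099) ≡ (-391)^2049 ≡ 4098 (mod 4099), i.e. (-391/4099) = -1.
(-391/4099) = -1, so 4099 is inert.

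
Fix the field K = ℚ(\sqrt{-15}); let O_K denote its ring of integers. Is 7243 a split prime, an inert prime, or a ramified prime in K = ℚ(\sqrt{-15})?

inert — (7243) stays prime in O_K

d = -15 ≡ 1 (mod 4), so O_K = ℤ[(1+√-15)/2] and disc(K) = d = -15.
Since gcd(7243, -15) = 1 the prime 7243 does not ramify.
Euler's criterion: (-15)^3621 mod 7243 = 7242. Thus (-15|7243) = -1.
d is a non-residue mod p, hence 7243 remains inert in O_K.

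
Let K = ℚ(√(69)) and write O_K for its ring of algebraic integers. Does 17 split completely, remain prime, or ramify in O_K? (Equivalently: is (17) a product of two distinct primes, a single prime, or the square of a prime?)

Since 69 ≡ 1 mod 4, the ring of integers is ℤ[(1+√69)/2] with discriminant 69.
disc(K) = 69 is not divisible by 17; 17 is unramified.
(69/17) = 1^8 mod 17 = 1, giving Legendre symbol 1.
Legendre symbol 1 ⇒ 17 is split.

17 splits in O_K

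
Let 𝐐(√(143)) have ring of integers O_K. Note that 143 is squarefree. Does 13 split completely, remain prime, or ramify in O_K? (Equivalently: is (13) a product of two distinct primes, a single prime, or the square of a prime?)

143 mod 4 = 3, hence disc K = 4·143 = 572 and O_K = ℤ[√143].
13 divides disc(K) = 572, so 13 ramifies.

13 is ramified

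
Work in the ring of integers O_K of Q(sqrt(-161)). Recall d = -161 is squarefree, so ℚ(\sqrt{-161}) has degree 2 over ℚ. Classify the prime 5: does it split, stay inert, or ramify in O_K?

split

-161 mod 4 = 3, hence disc K = 4·(-161) = -644 and O_K = ℤ[√-161].
5 ∤ -644, so 5 is unramified.
Euler's criterion: (-161)^2 mod 5 = 1. Thus (-161|5) = 1.
Legendre symbol 1 ⇒ 5 is split.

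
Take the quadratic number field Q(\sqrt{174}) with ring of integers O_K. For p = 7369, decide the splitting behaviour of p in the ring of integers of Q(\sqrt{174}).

inert

d = 174 ≡ 2 (mod 4), so O_K = ℤ[√174] and disc(K) = 4d = 696.
disc(K) = 696 is not divisible by 7369; 7369 is unramified.
Legendre symbol by Euler's criterion: (174/7369) ≡ 174^3684 ≡ 7368 (mod 7369), i.e. (174/7369) = -1.
(174/7369) = -1, so 7369 is inert.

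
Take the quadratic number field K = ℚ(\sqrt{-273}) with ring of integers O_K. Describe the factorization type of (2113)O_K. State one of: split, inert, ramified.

2113 splits in O_K

-273 mod 4 = 3, hence disc K = 4·(-273) = -1092 and O_K = ℤ[√-273].
Since gcd(2113, -1092) = 1 the prime 2113 does not ramify.
Legendre symbol by Euler's criterion: (-273/2113) ≡ (-273)^1056 ≡ 1 (mod 2113), i.e. (-273/2113) = 1.
d is a quadratic residue mod p, hence 2113 splits in O_K.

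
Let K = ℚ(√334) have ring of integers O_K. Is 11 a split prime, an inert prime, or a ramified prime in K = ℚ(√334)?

11 splits in O_K

334 mod 4 = 2, hence disc K = 4·334 = 1336 and O_K = ℤ[√334].
disc(K) = 1336 is not divisible by 11; 11 is unramified.
Legendre symbol by Euler's criterion: (334/11) ≡ 334^5 ≡ 1 (mod 11), i.e. (334/11) = 1.
Legendre symbol 1 ⇒ 11 is split.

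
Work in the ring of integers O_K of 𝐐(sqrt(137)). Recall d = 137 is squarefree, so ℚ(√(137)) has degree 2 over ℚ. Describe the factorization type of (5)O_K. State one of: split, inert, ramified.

d = 137 ≡ 1 (mod 4), so O_K = ℤ[(1+√137)/2] and disc(K) = d = 137.
Since gcd(5, 137) = 1 the prime 5 does not ramify.
Compute (137/5) via Euler: 2^((5-1)/2) mod 5 = 4, so (137/5) = -1.
(137/5) = -1, so 5 is inert.

inert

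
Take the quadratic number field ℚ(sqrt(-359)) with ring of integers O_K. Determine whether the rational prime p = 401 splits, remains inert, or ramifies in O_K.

-359 mod 4 = 1, hence disc K = -359 and O_K = ℤ[(1+√-359)/2].
disc(K) = -359 is not divisible by 401; 401 is unramified.
Compute (-359/401) via Euler: 42^((401-1)/2) mod 401 = 400, so (-359/401) = -1.
Legendre symbol -1 ⇒ 401 is inert.

p is inert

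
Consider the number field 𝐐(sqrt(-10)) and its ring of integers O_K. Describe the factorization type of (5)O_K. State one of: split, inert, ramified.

Since -10 ≢ 1 mod 4, the ring of integers is ℤ[√-10] with discriminant 4·(-10) = -40.
Ramification test: 5 | -40. The prime 5 ramifies in K.

p ramifies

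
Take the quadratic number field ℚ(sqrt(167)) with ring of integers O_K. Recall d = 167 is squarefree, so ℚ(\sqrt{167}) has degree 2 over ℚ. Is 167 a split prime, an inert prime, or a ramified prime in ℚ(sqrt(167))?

167 is ramified

d = 167 ≡ 3 (mod 4), so O_K = ℤ[√167] and disc(K) = 4d = 668.
Ramification test: 167 | 668. The prime 167 ramifies in K.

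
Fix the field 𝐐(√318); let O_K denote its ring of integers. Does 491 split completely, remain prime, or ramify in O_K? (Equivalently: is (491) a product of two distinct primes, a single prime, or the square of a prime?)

d = 318 ≡ 2 (mod 4), so O_K = ℤ[√318] and disc(K) = 4d = 1272.
491 ∤ 1272, so 491 is unramified.
Euler's criterion: 318^245 mod 491 = 1. Thus (318|491) = 1.
Legendre symbol 1 ⇒ 491 is split.

491 splits in O_K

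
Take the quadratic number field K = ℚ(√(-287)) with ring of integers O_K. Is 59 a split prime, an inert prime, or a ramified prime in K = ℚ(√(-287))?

remains prime (inert)

d = -287 ≡ 1 (mod 4), so O_K = ℤ[(1+√-287)/2] and disc(K) = d = -287.
59 ∤ -287, so 59 is unramified.
(-287/59) = 8^29 mod 59 = 58, giving Legendre symbol -1.
Legendre symbol -1 ⇒ 59 is inert.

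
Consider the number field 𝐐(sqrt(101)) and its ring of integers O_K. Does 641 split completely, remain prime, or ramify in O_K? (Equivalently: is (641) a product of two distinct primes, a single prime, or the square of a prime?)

remains prime (inert)

d = 101 ≡ 1 (mod 4), so O_K = ℤ[(1+√101)/2] and disc(K) = d = 101.
disc(K) = 101 is not divisible by 641; 641 is unramified.
Compute (101/641) via Euler: 101^((641-1)/2) mod 641 = 640, so (101/641) = -1.
d is a non-residue mod p, hence 641 remains inert in O_K.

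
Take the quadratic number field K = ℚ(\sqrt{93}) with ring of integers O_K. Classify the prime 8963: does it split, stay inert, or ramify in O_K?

inert

93 mod 4 = 1, hence disc K = 93 and O_K = ℤ[(1+√93)/2].
8963 ∤ 93, so 8963 is unramified.
Legendre symbol by Euler's criterion: (93/8963) ≡ 93^4481 ≡ 8962 (mod 8963), i.e. (93/8963) = -1.
(93/8963) = -1, so 8963 is inert.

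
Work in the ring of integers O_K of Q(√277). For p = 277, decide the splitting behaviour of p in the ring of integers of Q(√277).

ramified — (277) = 𝔭²

Since 277 ≡ 1 mod 4, the ring of integers is ℤ[(1+√277)/2] with discriminant 277.
Ramification test: 277 | 277. The prime 277 ramifies in K.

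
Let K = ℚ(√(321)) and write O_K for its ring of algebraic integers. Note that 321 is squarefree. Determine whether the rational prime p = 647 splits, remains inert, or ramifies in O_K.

Since 321 ≡ 1 mod 4, the ring of integers is ℤ[(1+√321)/2] with discriminant 321.
647 ∤ 321, so 647 is unramified.
Compute (321/647) via Euler: 321^((647-1)/2) mod 647 = 1, so (321/647) = 1.
(321/647) = 1, so 647 splits.

splits completely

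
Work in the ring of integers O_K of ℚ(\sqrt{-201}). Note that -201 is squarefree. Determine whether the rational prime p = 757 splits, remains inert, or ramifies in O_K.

p is inert

d = -201 ≡ 3 (mod 4), so O_K = ℤ[√-201] and disc(K) = 4d = -804.
disc(K) = -804 is not divisible by 757; 757 is unramified.
Legendre symbol by Euler's criterion: (-201/757) ≡ (-201)^378 ≡ 756 (mod 757), i.e. (-201/757) = -1.
(-201/757) = -1, so 757 is inert.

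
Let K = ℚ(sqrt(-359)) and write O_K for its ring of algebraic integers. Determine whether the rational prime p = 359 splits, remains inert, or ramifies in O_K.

ramified — (359) = 𝔭²

Since -359 ≡ 1 mod 4, the ring of integers is ℤ[(1+√-359)/2] with discriminant -359.
Ramification test: 359 | -359. The prime 359 ramifies in K.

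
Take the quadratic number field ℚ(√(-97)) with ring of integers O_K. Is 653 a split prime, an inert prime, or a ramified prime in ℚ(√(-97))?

inert — (653) stays prime in O_K

-97 mod 4 = 3, hence disc K = 4·(-97) = -388 and O_K = ℤ[√-97].
653 ∤ -388, so 653 is unramified.
(-97/653) = 556^326 mod 653 = 652, giving Legendre symbol -1.
Legendre symbol -1 ⇒ 653 is inert.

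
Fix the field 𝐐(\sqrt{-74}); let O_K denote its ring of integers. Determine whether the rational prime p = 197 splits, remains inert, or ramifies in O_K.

inert

Since -74 ≢ 1 mod 4, the ring of integers is ℤ[√-74] with discriminant 4·(-74) = -296.
Since gcd(197, -296) = 1 the prime 197 does not ramify.
Compute (-74/197) via Euler: 123^((197-1)/2) mod 197 = 196, so (-74/197) = -1.
(-74/197) = -1, so 197 is inert.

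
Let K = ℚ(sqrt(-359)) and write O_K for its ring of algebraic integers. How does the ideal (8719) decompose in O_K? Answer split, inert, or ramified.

-359 mod 4 = 1, hence disc K = -359 and O_K = ℤ[(1+√-359)/2].
Since gcd(8719, -359) = 1 the prime 8719 does not ramify.
Legendre symbol by Euler's criterion: (-359/8719) ≡ (-359)^4359 ≡ 8718 (mod 8719), i.e. (-359/8719) = -1.
Legendre symbol -1 ⇒ 8719 is inert.

p is inert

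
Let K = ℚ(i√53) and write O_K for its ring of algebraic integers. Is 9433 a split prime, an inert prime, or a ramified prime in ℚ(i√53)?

splits completely

d = -53 ≡ 3 (mod 4), so O_K = ℤ[√-53] and disc(K) = 4d = -212.
9433 ∤ -212, so 9433 is unramified.
Compute (-53/9433) via Euler: 9380^((9433-1)/2) mod 9433 = 1, so (-53/9433) = 1.
d is a quadratic residue mod p, hence 9433 splits in O_K.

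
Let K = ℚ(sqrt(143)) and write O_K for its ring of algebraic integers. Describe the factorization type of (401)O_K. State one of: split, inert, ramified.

inert — (401) stays prime in O_K

Since 143 ≢ 1 mod 4, the ring of integers is ℤ[√143] with discriminant 4·143 = 572.
401 ∤ 572, so 401 is unramified.
Compute (143/401) via Euler: 143^((401-1)/2) mod 401 = 400, so (143/401) = -1.
(143/401) = -1, so 401 is inert.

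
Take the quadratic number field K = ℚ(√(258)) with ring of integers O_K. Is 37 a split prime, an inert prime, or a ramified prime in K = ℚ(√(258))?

splits completely

Since 258 ≢ 1 mod 4, the ring of integers is ℤ[√258] with discriminant 4·258 = 1032.
37 ∤ 1032, so 37 is unramified.
Euler's criterion: 258^18 mod 37 = 1. Thus (258|37) = 1.
Legendre symbol 1 ⇒ 37 is split.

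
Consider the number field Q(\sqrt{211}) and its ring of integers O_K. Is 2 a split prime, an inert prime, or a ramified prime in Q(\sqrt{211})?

p ramifies

Since 211 ≢ 1 mod 4, the ring of integers is ℤ[√211] with discriminant 4·211 = 844.
2 divides disc(K) = 844, so 2 ramifies.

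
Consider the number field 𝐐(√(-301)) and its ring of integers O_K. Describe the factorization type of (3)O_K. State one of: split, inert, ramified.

d = -301 ≡ 3 (mod 4), so O_K = ℤ[√-301] and disc(K) = 4d = -1204.
disc(K) = -1204 is not divisible by 3; 3 is unramified.
Compute (-301/3) via Euler: 2^((3-1)/2) mod 3 = 2, so (-301/3) = -1.
(-301/3) = -1, so 3 is inert.

p is inert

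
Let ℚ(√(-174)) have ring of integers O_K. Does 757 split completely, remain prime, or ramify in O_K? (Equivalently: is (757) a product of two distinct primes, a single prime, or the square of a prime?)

splits completely

d = -174 ≡ 2 (mod 4), so O_K = ℤ[√-174] and disc(K) = 4d = -696.
disc(K) = -696 is not divisible by 757; 757 is unramified.
Legendre symbol by Euler's criterion: (-174/757) ≡ (-174)^378 ≡ 1 (mod 757), i.e. (-174/757) = 1.
(-174/757) = 1, so 757 splits.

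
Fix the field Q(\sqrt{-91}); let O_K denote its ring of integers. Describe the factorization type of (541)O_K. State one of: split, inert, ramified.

-91 mod 4 = 1, hence disc K = -91 and O_K = ℤ[(1+√-91)/2].
541 ∤ -91, so 541 is unramified.
(-91/541) = 450^270 mod 541 = 540, giving Legendre symbol -1.
(-91/541) = -1, so 541 is inert.

541 remains inert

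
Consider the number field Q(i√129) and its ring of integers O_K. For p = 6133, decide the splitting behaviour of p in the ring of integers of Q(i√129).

-129 mod 4 = 3, hence disc K = 4·(-129) = -516 and O_K = ℤ[√-129].
disc(K) = -516 is not divisible by 6133; 6133 is unramified.
(-129/6133) = 6004^3066 mod 6133 = 6132, giving Legendre symbol -1.
(-129/6133) = -1, so 6133 is inert.

p is inert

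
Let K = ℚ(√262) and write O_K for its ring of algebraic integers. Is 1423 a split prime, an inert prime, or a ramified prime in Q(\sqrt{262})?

inert

d = 262 ≡ 2 (mod 4), so O_K = ℤ[√262] and disc(K) = 4d = 1048.
disc(K) = 1048 is not divisible by 1423; 1423 is unramified.
Compute (262/1423) via Euler: 262^((1423-1)/2) mod 1423 = 1422, so (262/1423) = -1.
(262/1423) = -1, so 1423 is inert.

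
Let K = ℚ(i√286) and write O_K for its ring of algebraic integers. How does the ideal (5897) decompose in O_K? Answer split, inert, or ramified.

remains prime (inert)

-286 mod 4 = 2, hence disc K = 4·(-286) = -1144 and O_K = ℤ[√-286].
disc(K) = -1144 is not divisible by 5897; 5897 is unramified.
Euler's criterion: (-286)^2948 mod 5897 = 5896. Thus (-286|5897) = -1.
(-286/5897) = -1, so 5897 is inert.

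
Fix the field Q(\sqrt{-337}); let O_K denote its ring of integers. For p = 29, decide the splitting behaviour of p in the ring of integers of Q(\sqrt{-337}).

29 remains inert

-337 mod 4 = 3, hence disc K = 4·(-337) = -1348 and O_K = ℤ[√-337].
Since gcd(29, -1348) = 1 the prime 29 does not ramify.
Legendre symbol by Euler's criterion: (-337/29) ≡ (-337)^14 ≡ 28 (mod 29), i.e. (-337/29) = -1.
Legendre symbol -1 ⇒ 29 is inert.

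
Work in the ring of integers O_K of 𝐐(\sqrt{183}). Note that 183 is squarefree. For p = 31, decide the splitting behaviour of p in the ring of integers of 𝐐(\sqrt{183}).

183 mod 4 = 3, hence disc K = 4·183 = 732 and O_K = ℤ[√183].
Since gcd(31, 732) = 1 the prime 31 does not ramify.
(183/31) = 28^15 mod 31 = 1, giving Legendre symbol 1.
d is a quadratic residue mod p, hence 31 splits in O_K.

splits completely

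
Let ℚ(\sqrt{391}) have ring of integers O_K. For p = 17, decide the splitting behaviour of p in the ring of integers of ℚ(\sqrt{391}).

ramified

Since 391 ≢ 1 mod 4, the ring of integers is ℤ[√391] with discriminant 4·391 = 1564.
disc(K) = 1564 = 17·92, so p = 17 is ramified.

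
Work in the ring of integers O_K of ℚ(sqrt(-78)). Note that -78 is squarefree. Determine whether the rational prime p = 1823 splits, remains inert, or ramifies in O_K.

inert — (1823) stays prime in O_K

d = -78 ≡ 2 (mod 4), so O_K = ℤ[√-78] and disc(K) = 4d = -312.
1823 ∤ -312, so 1823 is unramified.
Legendre symbol by Euler's criterion: (-78/1823) ≡ (-78)^911 ≡ 1822 (mod 1823), i.e. (-78/1823) = -1.
Legendre symbol -1 ⇒ 1823 is inert.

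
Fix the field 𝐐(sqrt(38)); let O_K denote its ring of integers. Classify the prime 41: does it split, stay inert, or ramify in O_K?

inert

38 mod 4 = 2, hence disc K = 4·38 = 152 and O_K = ℤ[√38].
disc(K) = 152 is not divisible by 41; 41 is unramified.
(38/41) = 38^20 mod 41 = 40, giving Legendre symbol -1.
(38/41) = -1, so 41 is inert.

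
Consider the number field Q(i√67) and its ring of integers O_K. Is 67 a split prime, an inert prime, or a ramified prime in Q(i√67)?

d = -67 ≡ 1 (mod 4), so O_K = ℤ[(1+√-67)/2] and disc(K) = d = -67.
67 divides disc(K) = -67, so 67 ramifies.

ramified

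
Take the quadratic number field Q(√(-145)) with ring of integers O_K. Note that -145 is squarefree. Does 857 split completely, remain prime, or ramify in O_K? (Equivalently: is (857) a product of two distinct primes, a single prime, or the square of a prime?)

inert

d = -145 ≡ 3 (mod 4), so O_K = ℤ[√-145] and disc(K) = 4d = -580.
857 ∤ -580, so 857 is unramified.
Euler's criterion: (-145)^428 mod 857 = 856. Thus (-145|857) = -1.
(-145/857) = -1, so 857 is inert.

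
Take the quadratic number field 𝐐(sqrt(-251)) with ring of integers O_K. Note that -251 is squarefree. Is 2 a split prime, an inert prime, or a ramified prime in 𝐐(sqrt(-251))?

2 remains inert

d = -251 ≡ 1 (mod 4), so O_K = ℤ[(1+√-251)/2] and disc(K) = d = -251.
Since gcd(2, -251) = 1 the prime 2 does not ramify.
Checking d mod 8: -251 ≡ 5. Hence 2 is inert in O_K.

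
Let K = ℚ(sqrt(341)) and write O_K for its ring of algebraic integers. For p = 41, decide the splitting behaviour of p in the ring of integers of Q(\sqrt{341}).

341 mod 4 = 1, hence disc K = 341 and O_K = ℤ[(1+√341)/2].
Since gcd(41, 341) = 1 the prime 41 does not ramify.
(341/41) = 13^20 mod 41 = 40, giving Legendre symbol -1.
(341/41) = -1, so 41 is inert.

inert — (41) stays prime in O_K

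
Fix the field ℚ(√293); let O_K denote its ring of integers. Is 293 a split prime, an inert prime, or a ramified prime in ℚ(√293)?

ramified — (293) = 𝔭²

Since 293 ≡ 1 mod 4, the ring of integers is ℤ[(1+√293)/2] with discriminant 293.
disc(K) = 293 = 293·1, so p = 293 is ramified.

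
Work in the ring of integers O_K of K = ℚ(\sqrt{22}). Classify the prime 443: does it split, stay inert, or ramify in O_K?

split

Since 22 ≢ 1 mod 4, the ring of integers is ℤ[√22] with discriminant 4·22 = 88.
disc(K) = 88 is not divisible by 443; 443 is unramified.
Legendre symbol by Euler's criterion: (22/443) ≡ 22^221 ≡ 1 (mod 443), i.e. (22/443) = 1.
Legendre symbol 1 ⇒ 443 is split.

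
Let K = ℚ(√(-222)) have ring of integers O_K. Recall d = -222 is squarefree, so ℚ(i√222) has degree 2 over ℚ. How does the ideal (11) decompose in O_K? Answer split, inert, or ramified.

Since -222 ≢ 1 mod 4, the ring of integers is ℤ[√-222] with discriminant 4·(-222) = -888.
disc(K) = -888 is not divisible by 11; 11 is unramified.
(-222/11) = 9^5 mod 11 = 1, giving Legendre symbol 1.
d is a quadratic residue mod p, hence 11 splits in O_K.

11 splits in O_K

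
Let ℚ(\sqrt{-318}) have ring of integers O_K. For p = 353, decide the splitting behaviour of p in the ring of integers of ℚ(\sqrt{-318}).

p splits

Since -318 ≢ 1 mod 4, the ring of integers is ℤ[√-318] with discriminant 4·(-318) = -1272.
353 ∤ -1272, so 353 is unramified.
Compute (-318/353) via Euler: 35^((353-1)/2) mod 353 = 1, so (-318/353) = 1.
Legendre symbol 1 ⇒ 353 is split.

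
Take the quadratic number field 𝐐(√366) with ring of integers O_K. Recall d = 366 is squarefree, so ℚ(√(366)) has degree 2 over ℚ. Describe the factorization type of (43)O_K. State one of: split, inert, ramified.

43 remains inert

d = 366 ≡ 2 (mod 4), so O_K = ℤ[√366] and disc(K) = 4d = 1464.
disc(K) = 1464 is not divisible by 43; 43 is unramified.
Legendre symbol by Euler's criterion: (366/43) ≡ 366^21 ≡ 42 (mod 43), i.e. (366/43) = -1.
(366/43) = -1, so 43 is inert.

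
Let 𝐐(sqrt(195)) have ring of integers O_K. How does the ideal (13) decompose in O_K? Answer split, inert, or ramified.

13 is ramified

Since 195 ≢ 1 mod 4, the ring of integers is ℤ[√195] with discriminant 4·195 = 780.
Ramification test: 13 | 780. The prime 13 ramifies in K.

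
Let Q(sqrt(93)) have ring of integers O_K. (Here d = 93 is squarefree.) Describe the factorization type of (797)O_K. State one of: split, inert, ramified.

split

d = 93 ≡ 1 (mod 4), so O_K = ℤ[(1+√93)/2] and disc(K) = d = 93.
797 ∤ 93, so 797 is unramified.
Euler's criterion: 93^398 mod 797 = 1. Thus (93|797) = 1.
d is a quadratic residue mod p, hence 797 splits in O_K.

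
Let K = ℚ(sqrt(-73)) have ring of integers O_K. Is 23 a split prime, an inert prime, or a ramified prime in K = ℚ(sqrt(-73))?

p is inert

Since -73 ≢ 1 mod 4, the ring of integers is ℤ[√-73] with discriminant 4·(-73) = -292.
disc(K) = -292 is not divisible by 23; 23 is unramified.
Compute (-73/23) via Euler: 19^((23-1)/2) mod 23 = 22, so (-73/23) = -1.
Legendre symbol -1 ⇒ 23 is inert.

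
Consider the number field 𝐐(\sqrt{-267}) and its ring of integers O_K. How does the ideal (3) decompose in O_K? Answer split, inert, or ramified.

d = -267 ≡ 1 (mod 4), so O_K = ℤ[(1+√-267)/2] and disc(K) = d = -267.
3 divides disc(K) = -267, so 3 ramifies.

ramified — (3) = 𝔭²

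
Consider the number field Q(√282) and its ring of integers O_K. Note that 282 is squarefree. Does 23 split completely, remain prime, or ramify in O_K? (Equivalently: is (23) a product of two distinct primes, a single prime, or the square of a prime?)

282 mod 4 = 2, hence disc K = 4·282 = 1128 and O_K = ℤ[√282].
23 ∤ 1128, so 23 is unramified.
(282/23) = 6^11 mod 23 = 1, giving Legendre symbol 1.
Legendre symbol 1 ⇒ 23 is split.

splits completely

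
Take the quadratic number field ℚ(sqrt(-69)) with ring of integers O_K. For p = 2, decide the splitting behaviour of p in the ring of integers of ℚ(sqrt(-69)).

d = -69 ≡ 3 (mod 4), so O_K = ℤ[√-69] and disc(K) = 4d = -276.
2 divides disc(K) = -276, so 2 ramifies.

ramified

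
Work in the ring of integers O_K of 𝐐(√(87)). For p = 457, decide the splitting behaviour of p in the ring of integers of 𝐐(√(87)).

split — (457) = 𝔭₁𝔭₂ with 𝔭₁ ≠ 𝔭₂

Since 87 ≢ 1 mod 4, the ring of integers is ℤ[√87] with discriminant 4·87 = 348.
disc(K) = 348 is not divisible by 457; 457 is unramified.
(87/457) = 87^228 mod 457 = 1, giving Legendre symbol 1.
d is a quadratic residue mod p, hence 457 splits in O_K.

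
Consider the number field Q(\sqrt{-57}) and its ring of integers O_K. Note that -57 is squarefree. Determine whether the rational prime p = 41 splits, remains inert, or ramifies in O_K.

split

Since -57 ≢ 1 mod 4, the ring of integers is ℤ[√-57] with discriminant 4·(-57) = -228.
41 ∤ -228, so 41 is unramified.
Compute (-57/41) via Euler: 25^((41-1)/2) mod 41 = 1, so (-57/41) = 1.
(-57/41) = 1, so 41 splits.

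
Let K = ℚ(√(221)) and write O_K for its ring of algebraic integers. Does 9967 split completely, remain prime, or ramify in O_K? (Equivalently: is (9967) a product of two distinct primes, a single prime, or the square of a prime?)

Since 221 ≡ 1 mod 4, the ring of integers is ℤ[(1+√221)/2] with discriminant 221.
disc(K) = 221 is not divisible by 9967; 9967 is unramified.
(221/9967) = 221^4983 mod 9967 = 9966, giving Legendre symbol -1.
d is a non-residue mod p, hence 9967 remains inert in O_K.

inert — (9967) stays prime in O_K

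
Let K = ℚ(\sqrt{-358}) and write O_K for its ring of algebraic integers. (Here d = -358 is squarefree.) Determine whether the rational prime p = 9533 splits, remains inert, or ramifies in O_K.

9533 remains inert

-358 mod 4 = 2, hence disc K = 4·(-358) = -1432 and O_K = ℤ[√-358].
disc(K) = -1432 is not divisible by 9533; 9533 is unramified.
Legendre symbol by Euler's criterion: (-358/9533) ≡ (-358)^4766 ≡ 9532 (mod 9533), i.e. (-358/9533) = -1.
d is a non-residue mod p, hence 9533 remains inert in O_K.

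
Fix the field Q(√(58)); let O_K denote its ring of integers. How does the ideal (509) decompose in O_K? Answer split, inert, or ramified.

509 remains inert

d = 58 ≡ 2 (mod 4), so O_K = ℤ[√58] and disc(K) = 4d = 232.
Since gcd(509, 232) = 1 the prime 509 does not ramify.
(58/509) = 58^254 mod 509 = 508, giving Legendre symbol -1.
Legendre symbol -1 ⇒ 509 is inert.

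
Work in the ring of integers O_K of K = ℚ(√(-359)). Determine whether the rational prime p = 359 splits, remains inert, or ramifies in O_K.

-359 mod 4 = 1, hence disc K = -359 and O_K = ℤ[(1+√-359)/2].
disc(K) = -359 = 359·(-1), so p = 359 is ramified.

359 is ramified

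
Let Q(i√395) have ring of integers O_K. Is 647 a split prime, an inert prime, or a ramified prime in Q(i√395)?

647 splits in O_K

Since -395 ≡ 1 mod 4, the ring of integers is ℤ[(1+√-395)/2] with discriminant -395.
647 ∤ -395, so 647 is unramified.
Compute (-395/647) via Euler: 252^((647-1)/2) mod 647 = 1, so (-395/647) = 1.
Legendre symbol 1 ⇒ 647 is split.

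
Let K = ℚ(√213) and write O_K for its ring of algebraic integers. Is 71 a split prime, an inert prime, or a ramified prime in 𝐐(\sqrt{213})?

d = 213 ≡ 1 (mod 4), so O_K = ℤ[(1+√213)/2] and disc(K) = d = 213.
disc(K) = 213 = 71·3, so p = 71 is ramified.

71 is ramified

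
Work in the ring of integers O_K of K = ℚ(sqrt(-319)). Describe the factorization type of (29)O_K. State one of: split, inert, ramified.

29 is ramified

-319 mod 4 = 1, hence disc K = -319 and O_K = ℤ[(1+√-319)/2].
29 divides disc(K) = -319, so 29 ramifies.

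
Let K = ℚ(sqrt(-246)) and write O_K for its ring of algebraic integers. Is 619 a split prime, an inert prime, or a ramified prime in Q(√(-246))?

-246 mod 4 = 2, hence disc K = 4·(-246) = -984 and O_K = ℤ[√-246].
disc(K) = -984 is not divisible by 619; 619 is unramified.
(-246/619) = 373^309 mod 619 = 618, giving Legendre symbol -1.
(-246/619) = -1, so 619 is inert.

p is inert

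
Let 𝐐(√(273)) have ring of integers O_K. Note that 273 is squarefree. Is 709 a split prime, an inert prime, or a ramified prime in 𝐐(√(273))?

d = 273 ≡ 1 (mod 4), so O_K = ℤ[(1+√273)/2] and disc(K) = d = 273.
709 ∤ 273, so 709 is unramified.
(273/709) = 273^354 mod 709 = 708, giving Legendre symbol -1.
Legendre symbol -1 ⇒ 709 is inert.

remains prime (inert)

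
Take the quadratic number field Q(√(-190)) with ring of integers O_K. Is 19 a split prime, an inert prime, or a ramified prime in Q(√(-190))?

Since -190 ≢ 1 mod 4, the ring of integers is ℤ[√-190] with discriminant 4·(-190) = -760.
disc(K) = -760 = 19·(-40), so p = 19 is ramified.

ramified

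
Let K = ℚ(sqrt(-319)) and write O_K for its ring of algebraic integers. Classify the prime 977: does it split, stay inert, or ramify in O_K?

split — (977) = 𝔭₁𝔭₂ with 𝔭₁ ≠ 𝔭₂

Since -319 ≡ 1 mod 4, the ring of integers is ℤ[(1+√-319)/2] with discriminant -319.
Since gcd(977, -319) = 1 the prime 977 does not ramify.
Legendre symbol by Euler's criterion: (-319/977) ≡ (-319)^488 ≡ 1 (mod 977), i.e. (-319/977) = 1.
(-319/977) = 1, so 977 splits.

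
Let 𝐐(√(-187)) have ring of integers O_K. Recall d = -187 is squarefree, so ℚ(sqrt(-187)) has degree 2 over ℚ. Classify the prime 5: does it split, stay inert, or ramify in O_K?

-187 mod 4 = 1, hence disc K = -187 and O_K = ℤ[(1+√-187)/2].
5 ∤ -187, so 5 is unramified.
(-187/5) = 3^2 mod 5 = 4, giving Legendre symbol -1.
Legendre symbol -1 ⇒ 5 is inert.

remains prime (inert)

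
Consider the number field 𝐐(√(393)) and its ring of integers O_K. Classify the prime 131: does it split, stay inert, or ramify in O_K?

d = 393 ≡ 1 (mod 4), so O_K = ℤ[(1+√393)/2] and disc(K) = d = 393.
131 divides disc(K) = 393, so 131 ramifies.

ramifies in O_K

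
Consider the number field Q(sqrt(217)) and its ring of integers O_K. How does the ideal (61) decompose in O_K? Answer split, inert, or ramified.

217 mod 4 = 1, hence disc K = 217 and O_K = ℤ[(1+√217)/2].
Since gcd(61, 217) = 1 the prime 61 does not ramify.
Legendre symbol by Euler's criterion: (217/61) ≡ 217^30 ≡ 1 (mod 61), i.e. (217/61) = 1.
(217/61) = 1, so 61 splits.

split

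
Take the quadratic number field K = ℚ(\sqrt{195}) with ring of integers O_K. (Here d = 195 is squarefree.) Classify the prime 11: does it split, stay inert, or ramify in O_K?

Since 195 ≢ 1 mod 4, the ring of integers is ℤ[√195] with discriminant 4·195 = 780.
11 ∤ 780, so 11 is unramified.
(195/11) = 8^5 mod 11 = 10, giving Legendre symbol -1.
Legendre symbol -1 ⇒ 11 is inert.

11 remains inert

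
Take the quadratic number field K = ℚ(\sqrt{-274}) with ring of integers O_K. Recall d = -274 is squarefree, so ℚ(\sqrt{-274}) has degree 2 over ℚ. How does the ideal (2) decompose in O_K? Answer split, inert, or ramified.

-274 mod 4 = 2, hence disc K = 4·(-274) = -1096 and O_K = ℤ[√-274].
disc(K) = -1096 = 2·(-548), so p = 2 is ramified.

2 is ramified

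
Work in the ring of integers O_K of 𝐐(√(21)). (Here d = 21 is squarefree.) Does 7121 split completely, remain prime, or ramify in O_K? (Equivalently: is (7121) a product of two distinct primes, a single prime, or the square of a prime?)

d = 21 ≡ 1 (mod 4), so O_K = ℤ[(1+√21)/2] and disc(K) = d = 21.
7121 ∤ 21, so 7121 is unramified.
Euler's criterion: 21^3560 mod 7121 = 7120. Thus (21|7121) = -1.
d is a non-residue mod p, hence 7121 remains inert in O_K.

inert — (7121) stays prime in O_K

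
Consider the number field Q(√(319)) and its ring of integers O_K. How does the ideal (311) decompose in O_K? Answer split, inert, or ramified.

split

319 mod 4 = 3, hence disc K = 4·319 = 1276 and O_K = ℤ[√319].
disc(K) = 1276 is not divisible by 311; 311 is unramified.
Legendre symbol by Euler's criterion: (319/311) ≡ 319^155 ≡ 1 (mod 311), i.e. (319/311) = 1.
(319/311) = 1, so 311 splits.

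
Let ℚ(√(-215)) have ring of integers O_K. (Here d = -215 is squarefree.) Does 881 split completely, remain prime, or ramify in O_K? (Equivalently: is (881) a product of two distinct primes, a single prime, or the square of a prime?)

Since -215 ≡ 1 mod 4, the ring of integers is ℤ[(1+√-215)/2] with discriminant -215.
881 ∤ -215, so 881 is unramified.
Compute (-215/881) via Euler: 666^((881-1)/2) mod 881 = 1, so (-215/881) = 1.
d is a quadratic residue mod p, hence 881 splits in O_K.

p splits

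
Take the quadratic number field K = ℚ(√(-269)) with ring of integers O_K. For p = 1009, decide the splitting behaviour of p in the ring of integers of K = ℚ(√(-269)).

split — (1009) = 𝔭₁𝔭₂ with 𝔭₁ ≠ 𝔭₂

-269 mod 4 = 3, hence disc K = 4·(-269) = -1076 and O_K = ℤ[√-269].
Since gcd(1009, -1076) = 1 the prime 1009 does not ramify.
(-269/1009) = 740^504 mod 1009 = 1, giving Legendre symbol 1.
Legendre symbol 1 ⇒ 1009 is split.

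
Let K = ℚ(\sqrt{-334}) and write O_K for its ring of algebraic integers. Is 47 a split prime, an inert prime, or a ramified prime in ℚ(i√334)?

p splits

Since -334 ≢ 1 mod 4, the ring of integers is ℤ[√-334] with discriminant 4·(-334) = -1336.
disc(K) = -1336 is not divisible by 47; 47 is unramified.
Compute (-334/47) via Euler: 42^((47-1)/2) mod 47 = 1, so (-334/47) = 1.
(-334/47) = 1, so 47 splits.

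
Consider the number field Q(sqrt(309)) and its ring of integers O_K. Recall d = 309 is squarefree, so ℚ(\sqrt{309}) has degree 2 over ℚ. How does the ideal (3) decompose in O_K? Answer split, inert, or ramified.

ramifies in O_K

Since 309 ≡ 1 mod 4, the ring of integers is ℤ[(1+√309)/2] with discriminant 309.
disc(K) = 309 = 3·103, so p = 3 is ramified.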